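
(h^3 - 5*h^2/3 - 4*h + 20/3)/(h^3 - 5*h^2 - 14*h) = (3*h^2 - 11*h + 10)/(3*h*(h - 7))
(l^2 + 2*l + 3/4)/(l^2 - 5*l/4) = (4*l^2 + 8*l + 3)/(l*(4*l - 5))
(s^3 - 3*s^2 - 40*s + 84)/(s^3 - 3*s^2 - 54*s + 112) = (s^2 - s - 42)/(s^2 - s - 56)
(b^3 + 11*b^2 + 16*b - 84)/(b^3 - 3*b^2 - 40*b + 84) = (b + 7)/(b - 7)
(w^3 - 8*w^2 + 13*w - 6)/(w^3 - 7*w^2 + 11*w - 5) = (w - 6)/(w - 5)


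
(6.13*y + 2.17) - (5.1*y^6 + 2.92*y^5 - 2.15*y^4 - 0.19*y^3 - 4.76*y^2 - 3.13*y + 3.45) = -5.1*y^6 - 2.92*y^5 + 2.15*y^4 + 0.19*y^3 + 4.76*y^2 + 9.26*y - 1.28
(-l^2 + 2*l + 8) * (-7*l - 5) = 7*l^3 - 9*l^2 - 66*l - 40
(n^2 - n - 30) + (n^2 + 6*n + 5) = 2*n^2 + 5*n - 25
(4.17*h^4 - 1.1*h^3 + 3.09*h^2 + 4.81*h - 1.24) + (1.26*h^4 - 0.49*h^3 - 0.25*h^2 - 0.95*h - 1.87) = 5.43*h^4 - 1.59*h^3 + 2.84*h^2 + 3.86*h - 3.11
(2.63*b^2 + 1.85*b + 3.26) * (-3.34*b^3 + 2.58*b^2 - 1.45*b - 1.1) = -8.7842*b^5 + 0.6064*b^4 - 9.9289*b^3 + 2.8353*b^2 - 6.762*b - 3.586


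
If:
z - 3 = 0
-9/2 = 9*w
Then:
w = -1/2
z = 3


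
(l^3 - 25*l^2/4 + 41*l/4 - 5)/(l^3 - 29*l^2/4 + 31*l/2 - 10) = (l - 1)/(l - 2)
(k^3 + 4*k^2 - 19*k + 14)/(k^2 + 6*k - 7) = k - 2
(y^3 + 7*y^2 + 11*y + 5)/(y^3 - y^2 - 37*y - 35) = (y + 1)/(y - 7)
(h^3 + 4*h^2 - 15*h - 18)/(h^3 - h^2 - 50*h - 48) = (h - 3)/(h - 8)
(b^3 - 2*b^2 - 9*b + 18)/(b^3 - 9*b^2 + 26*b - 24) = (b + 3)/(b - 4)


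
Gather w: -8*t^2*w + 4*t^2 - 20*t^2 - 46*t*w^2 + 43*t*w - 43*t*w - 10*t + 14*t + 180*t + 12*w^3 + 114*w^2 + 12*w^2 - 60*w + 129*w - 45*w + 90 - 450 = -16*t^2 + 184*t + 12*w^3 + w^2*(126 - 46*t) + w*(24 - 8*t^2) - 360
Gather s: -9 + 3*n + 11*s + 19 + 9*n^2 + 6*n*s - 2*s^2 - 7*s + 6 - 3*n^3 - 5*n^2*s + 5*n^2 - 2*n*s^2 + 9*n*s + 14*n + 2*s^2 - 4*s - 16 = -3*n^3 + 14*n^2 - 2*n*s^2 + 17*n + s*(-5*n^2 + 15*n)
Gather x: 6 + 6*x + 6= 6*x + 12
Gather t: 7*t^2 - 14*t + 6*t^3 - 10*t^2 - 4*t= 6*t^3 - 3*t^2 - 18*t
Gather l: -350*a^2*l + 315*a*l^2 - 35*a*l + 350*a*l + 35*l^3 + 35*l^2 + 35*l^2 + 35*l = 35*l^3 + l^2*(315*a + 70) + l*(-350*a^2 + 315*a + 35)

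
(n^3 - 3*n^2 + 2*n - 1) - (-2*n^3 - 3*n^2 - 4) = 3*n^3 + 2*n + 3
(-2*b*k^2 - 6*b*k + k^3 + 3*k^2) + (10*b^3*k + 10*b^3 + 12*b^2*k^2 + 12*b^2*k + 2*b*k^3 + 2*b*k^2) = 10*b^3*k + 10*b^3 + 12*b^2*k^2 + 12*b^2*k + 2*b*k^3 - 6*b*k + k^3 + 3*k^2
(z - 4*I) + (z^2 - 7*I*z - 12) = z^2 + z - 7*I*z - 12 - 4*I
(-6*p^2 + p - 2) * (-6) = 36*p^2 - 6*p + 12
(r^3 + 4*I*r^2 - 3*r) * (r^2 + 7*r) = r^5 + 7*r^4 + 4*I*r^4 - 3*r^3 + 28*I*r^3 - 21*r^2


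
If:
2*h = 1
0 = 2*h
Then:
No Solution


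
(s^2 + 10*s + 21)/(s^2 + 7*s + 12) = (s + 7)/(s + 4)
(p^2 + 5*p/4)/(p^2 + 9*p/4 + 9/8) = 2*p*(4*p + 5)/(8*p^2 + 18*p + 9)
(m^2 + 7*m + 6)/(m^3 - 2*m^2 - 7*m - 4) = (m + 6)/(m^2 - 3*m - 4)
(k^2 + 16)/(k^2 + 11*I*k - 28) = (k - 4*I)/(k + 7*I)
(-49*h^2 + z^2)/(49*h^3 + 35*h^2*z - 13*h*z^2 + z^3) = (7*h + z)/(-7*h^2 - 6*h*z + z^2)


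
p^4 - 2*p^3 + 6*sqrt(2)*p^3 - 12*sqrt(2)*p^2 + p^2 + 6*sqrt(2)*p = p*(p - 1)^2*(p + 6*sqrt(2))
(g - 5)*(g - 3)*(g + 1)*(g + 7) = g^4 - 42*g^2 + 64*g + 105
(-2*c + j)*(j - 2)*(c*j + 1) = -2*c^2*j^2 + 4*c^2*j + c*j^3 - 2*c*j^2 - 2*c*j + 4*c + j^2 - 2*j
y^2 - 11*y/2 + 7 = (y - 7/2)*(y - 2)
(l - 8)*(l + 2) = l^2 - 6*l - 16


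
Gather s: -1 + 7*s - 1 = 7*s - 2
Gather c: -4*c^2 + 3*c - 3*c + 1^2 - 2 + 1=-4*c^2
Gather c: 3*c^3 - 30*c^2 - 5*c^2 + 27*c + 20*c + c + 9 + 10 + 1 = 3*c^3 - 35*c^2 + 48*c + 20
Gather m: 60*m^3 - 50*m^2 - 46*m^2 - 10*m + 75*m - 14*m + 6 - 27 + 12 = 60*m^3 - 96*m^2 + 51*m - 9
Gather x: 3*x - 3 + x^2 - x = x^2 + 2*x - 3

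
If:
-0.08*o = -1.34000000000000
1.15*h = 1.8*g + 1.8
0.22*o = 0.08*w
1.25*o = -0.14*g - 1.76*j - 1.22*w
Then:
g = -12.5714285714286*j - 550.955357142857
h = -19.6770186335404*j - 860.799689440994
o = 16.75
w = 46.06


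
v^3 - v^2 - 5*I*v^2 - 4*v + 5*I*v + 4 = (v - 1)*(v - 4*I)*(v - I)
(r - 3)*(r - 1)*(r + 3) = r^3 - r^2 - 9*r + 9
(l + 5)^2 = l^2 + 10*l + 25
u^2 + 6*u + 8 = (u + 2)*(u + 4)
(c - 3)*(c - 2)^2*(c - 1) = c^4 - 8*c^3 + 23*c^2 - 28*c + 12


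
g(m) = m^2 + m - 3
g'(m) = 2*m + 1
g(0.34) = -2.54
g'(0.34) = 1.68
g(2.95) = 8.65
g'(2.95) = 6.90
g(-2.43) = 0.47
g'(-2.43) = -3.86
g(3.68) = 14.22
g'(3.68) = 8.36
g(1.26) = -0.15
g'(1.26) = 3.52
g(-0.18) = -3.15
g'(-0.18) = 0.64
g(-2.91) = 2.56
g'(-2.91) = -4.82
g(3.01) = 9.07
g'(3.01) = 7.02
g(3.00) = 9.00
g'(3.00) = 7.00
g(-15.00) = 207.00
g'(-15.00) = -29.00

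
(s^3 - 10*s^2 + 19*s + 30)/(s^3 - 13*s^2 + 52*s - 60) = (s + 1)/(s - 2)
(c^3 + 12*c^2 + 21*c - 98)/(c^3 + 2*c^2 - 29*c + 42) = (c + 7)/(c - 3)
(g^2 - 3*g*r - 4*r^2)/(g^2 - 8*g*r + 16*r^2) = (-g - r)/(-g + 4*r)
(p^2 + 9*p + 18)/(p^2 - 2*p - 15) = (p + 6)/(p - 5)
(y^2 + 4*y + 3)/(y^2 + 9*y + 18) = (y + 1)/(y + 6)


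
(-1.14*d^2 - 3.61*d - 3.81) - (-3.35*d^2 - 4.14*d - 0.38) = 2.21*d^2 + 0.53*d - 3.43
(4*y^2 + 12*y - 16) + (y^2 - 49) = 5*y^2 + 12*y - 65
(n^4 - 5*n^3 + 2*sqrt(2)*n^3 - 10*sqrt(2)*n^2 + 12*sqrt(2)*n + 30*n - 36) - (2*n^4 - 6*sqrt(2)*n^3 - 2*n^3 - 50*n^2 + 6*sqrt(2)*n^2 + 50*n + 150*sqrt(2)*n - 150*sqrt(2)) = -n^4 - 3*n^3 + 8*sqrt(2)*n^3 - 16*sqrt(2)*n^2 + 50*n^2 - 138*sqrt(2)*n - 20*n - 36 + 150*sqrt(2)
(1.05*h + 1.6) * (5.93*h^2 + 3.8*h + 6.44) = 6.2265*h^3 + 13.478*h^2 + 12.842*h + 10.304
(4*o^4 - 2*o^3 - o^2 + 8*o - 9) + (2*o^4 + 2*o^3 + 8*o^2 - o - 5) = 6*o^4 + 7*o^2 + 7*o - 14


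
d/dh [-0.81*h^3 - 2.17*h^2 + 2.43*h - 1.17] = -2.43*h^2 - 4.34*h + 2.43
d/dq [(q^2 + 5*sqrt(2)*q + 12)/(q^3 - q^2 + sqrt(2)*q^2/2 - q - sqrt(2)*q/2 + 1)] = 2*((2*q + 5*sqrt(2))*(2*q^3 - 2*q^2 + sqrt(2)*q^2 - 2*q - sqrt(2)*q + 2) + (q^2 + 5*sqrt(2)*q + 12)*(-6*q^2 - 2*sqrt(2)*q + 4*q + sqrt(2) + 2))/(2*q^3 - 2*q^2 + sqrt(2)*q^2 - 2*q - sqrt(2)*q + 2)^2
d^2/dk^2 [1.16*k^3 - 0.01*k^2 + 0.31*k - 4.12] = 6.96*k - 0.02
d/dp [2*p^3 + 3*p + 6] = 6*p^2 + 3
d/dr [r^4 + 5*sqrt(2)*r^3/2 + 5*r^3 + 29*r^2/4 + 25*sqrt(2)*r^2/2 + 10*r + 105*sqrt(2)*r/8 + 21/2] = 4*r^3 + 15*sqrt(2)*r^2/2 + 15*r^2 + 29*r/2 + 25*sqrt(2)*r + 10 + 105*sqrt(2)/8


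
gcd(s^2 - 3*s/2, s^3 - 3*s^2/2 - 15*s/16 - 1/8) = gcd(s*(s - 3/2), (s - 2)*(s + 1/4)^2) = 1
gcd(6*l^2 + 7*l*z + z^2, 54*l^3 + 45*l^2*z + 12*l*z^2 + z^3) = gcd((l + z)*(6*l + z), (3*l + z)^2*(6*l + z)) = 6*l + z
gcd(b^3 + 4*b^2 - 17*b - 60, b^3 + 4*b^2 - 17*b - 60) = b^3 + 4*b^2 - 17*b - 60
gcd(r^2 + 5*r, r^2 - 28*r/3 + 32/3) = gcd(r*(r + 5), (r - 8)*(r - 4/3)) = 1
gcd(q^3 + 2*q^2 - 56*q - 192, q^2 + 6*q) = q + 6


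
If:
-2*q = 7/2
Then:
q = -7/4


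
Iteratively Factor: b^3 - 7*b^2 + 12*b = (b - 3)*(b^2 - 4*b) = (b - 4)*(b - 3)*(b)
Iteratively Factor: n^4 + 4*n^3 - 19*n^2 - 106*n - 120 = (n + 4)*(n^3 - 19*n - 30) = (n + 2)*(n + 4)*(n^2 - 2*n - 15) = (n + 2)*(n + 3)*(n + 4)*(n - 5)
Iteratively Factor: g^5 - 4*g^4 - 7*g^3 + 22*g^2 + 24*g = (g - 3)*(g^4 - g^3 - 10*g^2 - 8*g) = (g - 3)*(g + 2)*(g^3 - 3*g^2 - 4*g) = (g - 3)*(g + 1)*(g + 2)*(g^2 - 4*g) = g*(g - 3)*(g + 1)*(g + 2)*(g - 4)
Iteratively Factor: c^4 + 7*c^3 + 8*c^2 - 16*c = (c - 1)*(c^3 + 8*c^2 + 16*c) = (c - 1)*(c + 4)*(c^2 + 4*c) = c*(c - 1)*(c + 4)*(c + 4)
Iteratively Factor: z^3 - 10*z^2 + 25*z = (z)*(z^2 - 10*z + 25) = z*(z - 5)*(z - 5)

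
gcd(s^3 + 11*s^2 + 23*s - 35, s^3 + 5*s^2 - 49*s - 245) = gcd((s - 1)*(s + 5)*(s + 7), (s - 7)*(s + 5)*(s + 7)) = s^2 + 12*s + 35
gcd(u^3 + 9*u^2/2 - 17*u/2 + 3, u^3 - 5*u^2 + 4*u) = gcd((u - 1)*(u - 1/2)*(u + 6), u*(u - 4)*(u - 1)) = u - 1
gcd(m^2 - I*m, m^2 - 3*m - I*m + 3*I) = m - I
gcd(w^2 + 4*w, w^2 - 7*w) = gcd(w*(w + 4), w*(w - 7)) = w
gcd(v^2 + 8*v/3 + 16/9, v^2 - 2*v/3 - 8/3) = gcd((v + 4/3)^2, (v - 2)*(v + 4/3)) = v + 4/3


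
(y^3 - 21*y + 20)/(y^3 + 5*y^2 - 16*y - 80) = (y - 1)/(y + 4)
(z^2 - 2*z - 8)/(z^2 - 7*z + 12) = (z + 2)/(z - 3)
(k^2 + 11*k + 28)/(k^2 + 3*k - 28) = (k + 4)/(k - 4)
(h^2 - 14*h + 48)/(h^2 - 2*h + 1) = (h^2 - 14*h + 48)/(h^2 - 2*h + 1)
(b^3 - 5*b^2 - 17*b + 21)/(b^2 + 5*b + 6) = (b^2 - 8*b + 7)/(b + 2)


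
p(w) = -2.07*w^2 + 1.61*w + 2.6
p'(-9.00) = 38.87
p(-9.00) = -179.56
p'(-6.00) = 26.45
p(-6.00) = -81.58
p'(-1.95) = 9.68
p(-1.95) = -8.41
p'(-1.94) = 9.64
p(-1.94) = -8.31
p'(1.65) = -5.22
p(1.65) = -0.38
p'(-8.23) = 35.68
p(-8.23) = -150.86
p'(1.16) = -3.19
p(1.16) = 1.68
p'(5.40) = -20.75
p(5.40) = -49.07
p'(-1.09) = 6.12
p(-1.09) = -1.61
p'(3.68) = -13.63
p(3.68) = -19.51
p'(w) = 1.61 - 4.14*w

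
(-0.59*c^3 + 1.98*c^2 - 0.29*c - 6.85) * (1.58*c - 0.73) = -0.9322*c^4 + 3.5591*c^3 - 1.9036*c^2 - 10.6113*c + 5.0005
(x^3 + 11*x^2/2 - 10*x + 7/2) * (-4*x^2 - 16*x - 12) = -4*x^5 - 38*x^4 - 60*x^3 + 80*x^2 + 64*x - 42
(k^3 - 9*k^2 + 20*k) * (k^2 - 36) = k^5 - 9*k^4 - 16*k^3 + 324*k^2 - 720*k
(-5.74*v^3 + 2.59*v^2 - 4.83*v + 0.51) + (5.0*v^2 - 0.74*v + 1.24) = -5.74*v^3 + 7.59*v^2 - 5.57*v + 1.75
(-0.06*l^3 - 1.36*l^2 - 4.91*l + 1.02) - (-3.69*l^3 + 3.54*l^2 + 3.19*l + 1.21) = 3.63*l^3 - 4.9*l^2 - 8.1*l - 0.19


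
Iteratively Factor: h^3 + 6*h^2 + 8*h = (h + 2)*(h^2 + 4*h) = h*(h + 2)*(h + 4)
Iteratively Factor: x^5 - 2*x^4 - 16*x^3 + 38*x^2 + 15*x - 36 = (x - 1)*(x^4 - x^3 - 17*x^2 + 21*x + 36) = (x - 1)*(x + 1)*(x^3 - 2*x^2 - 15*x + 36) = (x - 3)*(x - 1)*(x + 1)*(x^2 + x - 12) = (x - 3)*(x - 1)*(x + 1)*(x + 4)*(x - 3)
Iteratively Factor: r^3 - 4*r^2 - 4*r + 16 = (r + 2)*(r^2 - 6*r + 8) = (r - 2)*(r + 2)*(r - 4)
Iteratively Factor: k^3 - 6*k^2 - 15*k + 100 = (k + 4)*(k^2 - 10*k + 25) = (k - 5)*(k + 4)*(k - 5)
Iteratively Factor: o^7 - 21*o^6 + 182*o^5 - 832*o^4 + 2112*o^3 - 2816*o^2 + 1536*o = (o)*(o^6 - 21*o^5 + 182*o^4 - 832*o^3 + 2112*o^2 - 2816*o + 1536) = o*(o - 4)*(o^5 - 17*o^4 + 114*o^3 - 376*o^2 + 608*o - 384) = o*(o - 4)^2*(o^4 - 13*o^3 + 62*o^2 - 128*o + 96) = o*(o - 4)^2*(o - 3)*(o^3 - 10*o^2 + 32*o - 32) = o*(o - 4)^3*(o - 3)*(o^2 - 6*o + 8) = o*(o - 4)^3*(o - 3)*(o - 2)*(o - 4)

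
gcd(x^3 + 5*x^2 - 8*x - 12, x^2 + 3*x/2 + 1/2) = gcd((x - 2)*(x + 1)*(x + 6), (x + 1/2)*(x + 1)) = x + 1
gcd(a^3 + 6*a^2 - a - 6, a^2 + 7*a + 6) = a^2 + 7*a + 6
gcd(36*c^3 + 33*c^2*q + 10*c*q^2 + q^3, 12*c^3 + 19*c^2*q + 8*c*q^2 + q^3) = 12*c^2 + 7*c*q + q^2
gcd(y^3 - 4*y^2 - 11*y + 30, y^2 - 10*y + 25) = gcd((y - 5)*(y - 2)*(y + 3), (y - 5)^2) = y - 5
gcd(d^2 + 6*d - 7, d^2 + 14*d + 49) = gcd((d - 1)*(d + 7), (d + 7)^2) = d + 7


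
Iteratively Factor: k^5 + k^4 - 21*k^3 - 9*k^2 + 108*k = (k - 3)*(k^4 + 4*k^3 - 9*k^2 - 36*k) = (k - 3)^2*(k^3 + 7*k^2 + 12*k) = (k - 3)^2*(k + 3)*(k^2 + 4*k) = (k - 3)^2*(k + 3)*(k + 4)*(k)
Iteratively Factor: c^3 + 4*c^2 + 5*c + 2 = (c + 1)*(c^2 + 3*c + 2) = (c + 1)*(c + 2)*(c + 1)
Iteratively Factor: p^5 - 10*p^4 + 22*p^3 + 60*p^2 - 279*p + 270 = (p - 3)*(p^4 - 7*p^3 + p^2 + 63*p - 90) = (p - 3)^2*(p^3 - 4*p^2 - 11*p + 30) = (p - 3)^2*(p - 2)*(p^2 - 2*p - 15) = (p - 5)*(p - 3)^2*(p - 2)*(p + 3)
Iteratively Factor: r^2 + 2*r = (r)*(r + 2)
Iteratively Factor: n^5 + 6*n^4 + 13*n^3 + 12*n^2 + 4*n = (n + 1)*(n^4 + 5*n^3 + 8*n^2 + 4*n) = (n + 1)*(n + 2)*(n^3 + 3*n^2 + 2*n) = (n + 1)^2*(n + 2)*(n^2 + 2*n) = (n + 1)^2*(n + 2)^2*(n)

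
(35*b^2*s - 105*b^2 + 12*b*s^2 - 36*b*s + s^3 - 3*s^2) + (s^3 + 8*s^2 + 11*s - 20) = 35*b^2*s - 105*b^2 + 12*b*s^2 - 36*b*s + 2*s^3 + 5*s^2 + 11*s - 20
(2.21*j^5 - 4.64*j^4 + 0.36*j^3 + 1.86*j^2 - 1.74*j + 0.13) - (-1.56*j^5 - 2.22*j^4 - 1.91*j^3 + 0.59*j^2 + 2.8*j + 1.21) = 3.77*j^5 - 2.42*j^4 + 2.27*j^3 + 1.27*j^2 - 4.54*j - 1.08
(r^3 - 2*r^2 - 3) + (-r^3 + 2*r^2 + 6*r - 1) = 6*r - 4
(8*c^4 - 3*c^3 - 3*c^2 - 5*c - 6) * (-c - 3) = -8*c^5 - 21*c^4 + 12*c^3 + 14*c^2 + 21*c + 18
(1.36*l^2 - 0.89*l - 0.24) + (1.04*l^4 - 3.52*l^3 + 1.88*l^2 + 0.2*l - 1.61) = 1.04*l^4 - 3.52*l^3 + 3.24*l^2 - 0.69*l - 1.85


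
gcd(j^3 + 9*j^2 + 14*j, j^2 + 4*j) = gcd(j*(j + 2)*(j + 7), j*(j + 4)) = j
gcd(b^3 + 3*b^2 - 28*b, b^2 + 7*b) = b^2 + 7*b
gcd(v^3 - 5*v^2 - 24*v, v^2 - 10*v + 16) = v - 8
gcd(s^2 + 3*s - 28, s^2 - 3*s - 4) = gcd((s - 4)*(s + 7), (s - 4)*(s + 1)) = s - 4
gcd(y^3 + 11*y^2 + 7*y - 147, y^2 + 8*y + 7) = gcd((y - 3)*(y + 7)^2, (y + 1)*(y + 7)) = y + 7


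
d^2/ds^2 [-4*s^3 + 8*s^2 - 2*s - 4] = 16 - 24*s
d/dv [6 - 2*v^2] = -4*v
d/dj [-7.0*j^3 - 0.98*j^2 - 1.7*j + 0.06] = -21.0*j^2 - 1.96*j - 1.7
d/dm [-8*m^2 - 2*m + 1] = -16*m - 2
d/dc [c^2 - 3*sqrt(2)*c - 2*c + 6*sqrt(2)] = 2*c - 3*sqrt(2) - 2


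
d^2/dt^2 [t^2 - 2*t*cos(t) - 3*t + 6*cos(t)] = 2*t*cos(t) + 4*sin(t) - 6*cos(t) + 2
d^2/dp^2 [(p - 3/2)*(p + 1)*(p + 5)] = 6*p + 9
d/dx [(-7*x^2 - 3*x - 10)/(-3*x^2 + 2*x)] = (-23*x^2 - 60*x + 20)/(x^2*(9*x^2 - 12*x + 4))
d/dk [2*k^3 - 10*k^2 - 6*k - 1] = 6*k^2 - 20*k - 6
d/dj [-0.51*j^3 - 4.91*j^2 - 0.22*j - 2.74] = -1.53*j^2 - 9.82*j - 0.22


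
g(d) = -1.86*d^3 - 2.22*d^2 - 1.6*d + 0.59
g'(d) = -5.58*d^2 - 4.44*d - 1.6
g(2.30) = -37.46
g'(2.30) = -41.33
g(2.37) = -40.43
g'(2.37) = -43.47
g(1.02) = -5.33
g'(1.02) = -11.93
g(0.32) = -0.21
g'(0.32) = -3.59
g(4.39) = -206.58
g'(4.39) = -128.63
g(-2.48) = 19.27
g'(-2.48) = -24.91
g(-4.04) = 93.47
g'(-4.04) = -74.74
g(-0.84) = 1.47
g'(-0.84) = -1.81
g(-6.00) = 332.03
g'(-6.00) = -175.84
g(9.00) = -1549.57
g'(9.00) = -493.54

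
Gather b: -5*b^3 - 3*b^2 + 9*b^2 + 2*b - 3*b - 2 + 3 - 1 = -5*b^3 + 6*b^2 - b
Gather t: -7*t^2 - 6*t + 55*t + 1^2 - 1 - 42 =-7*t^2 + 49*t - 42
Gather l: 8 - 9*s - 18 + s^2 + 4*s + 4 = s^2 - 5*s - 6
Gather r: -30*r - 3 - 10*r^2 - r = -10*r^2 - 31*r - 3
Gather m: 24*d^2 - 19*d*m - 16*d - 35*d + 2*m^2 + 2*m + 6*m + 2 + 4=24*d^2 - 51*d + 2*m^2 + m*(8 - 19*d) + 6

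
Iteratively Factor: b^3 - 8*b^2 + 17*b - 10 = (b - 1)*(b^2 - 7*b + 10) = (b - 5)*(b - 1)*(b - 2)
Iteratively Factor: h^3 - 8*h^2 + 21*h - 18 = (h - 3)*(h^2 - 5*h + 6) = (h - 3)*(h - 2)*(h - 3)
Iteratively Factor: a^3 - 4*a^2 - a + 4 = (a - 1)*(a^2 - 3*a - 4) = (a - 4)*(a - 1)*(a + 1)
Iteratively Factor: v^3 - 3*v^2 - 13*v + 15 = (v + 3)*(v^2 - 6*v + 5) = (v - 5)*(v + 3)*(v - 1)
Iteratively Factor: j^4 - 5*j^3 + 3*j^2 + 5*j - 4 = (j - 1)*(j^3 - 4*j^2 - j + 4) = (j - 4)*(j - 1)*(j^2 - 1) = (j - 4)*(j - 1)^2*(j + 1)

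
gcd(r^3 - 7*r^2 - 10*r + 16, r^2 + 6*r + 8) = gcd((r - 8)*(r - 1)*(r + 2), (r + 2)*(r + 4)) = r + 2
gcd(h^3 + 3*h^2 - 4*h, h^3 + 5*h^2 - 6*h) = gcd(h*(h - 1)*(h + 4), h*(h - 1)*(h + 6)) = h^2 - h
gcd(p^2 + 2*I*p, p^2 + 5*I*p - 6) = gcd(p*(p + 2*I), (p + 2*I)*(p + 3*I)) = p + 2*I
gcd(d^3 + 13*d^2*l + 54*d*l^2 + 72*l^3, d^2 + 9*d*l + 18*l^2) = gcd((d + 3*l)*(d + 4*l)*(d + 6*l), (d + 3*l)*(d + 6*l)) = d^2 + 9*d*l + 18*l^2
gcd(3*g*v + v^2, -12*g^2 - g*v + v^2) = 3*g + v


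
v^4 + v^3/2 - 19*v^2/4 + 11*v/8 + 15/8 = (v - 3/2)*(v - 1)*(v + 1/2)*(v + 5/2)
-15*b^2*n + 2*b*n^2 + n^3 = n*(-3*b + n)*(5*b + n)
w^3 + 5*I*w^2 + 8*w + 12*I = (w - 2*I)*(w + I)*(w + 6*I)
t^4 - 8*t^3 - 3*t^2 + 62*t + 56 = (t - 7)*(t - 4)*(t + 1)*(t + 2)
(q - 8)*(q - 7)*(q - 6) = q^3 - 21*q^2 + 146*q - 336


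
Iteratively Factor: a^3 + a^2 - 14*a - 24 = (a + 2)*(a^2 - a - 12) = (a - 4)*(a + 2)*(a + 3)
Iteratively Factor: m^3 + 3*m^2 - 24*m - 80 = (m - 5)*(m^2 + 8*m + 16) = (m - 5)*(m + 4)*(m + 4)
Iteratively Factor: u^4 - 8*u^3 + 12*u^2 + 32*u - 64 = (u - 4)*(u^3 - 4*u^2 - 4*u + 16) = (u - 4)*(u + 2)*(u^2 - 6*u + 8) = (u - 4)*(u - 2)*(u + 2)*(u - 4)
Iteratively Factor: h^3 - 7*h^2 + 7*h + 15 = (h + 1)*(h^2 - 8*h + 15) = (h - 3)*(h + 1)*(h - 5)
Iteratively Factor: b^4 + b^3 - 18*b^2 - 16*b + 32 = (b - 4)*(b^3 + 5*b^2 + 2*b - 8) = (b - 4)*(b + 4)*(b^2 + b - 2) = (b - 4)*(b + 2)*(b + 4)*(b - 1)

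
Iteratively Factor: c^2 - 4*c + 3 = (c - 3)*(c - 1)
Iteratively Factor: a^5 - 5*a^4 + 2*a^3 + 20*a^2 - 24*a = (a - 3)*(a^4 - 2*a^3 - 4*a^2 + 8*a) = (a - 3)*(a - 2)*(a^3 - 4*a) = a*(a - 3)*(a - 2)*(a^2 - 4) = a*(a - 3)*(a - 2)^2*(a + 2)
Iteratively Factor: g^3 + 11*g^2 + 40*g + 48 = (g + 4)*(g^2 + 7*g + 12) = (g + 4)^2*(g + 3)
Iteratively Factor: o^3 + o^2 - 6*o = (o)*(o^2 + o - 6) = o*(o + 3)*(o - 2)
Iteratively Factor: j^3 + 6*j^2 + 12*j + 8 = (j + 2)*(j^2 + 4*j + 4) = (j + 2)^2*(j + 2)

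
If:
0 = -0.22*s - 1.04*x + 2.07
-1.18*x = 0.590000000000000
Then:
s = 11.77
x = -0.50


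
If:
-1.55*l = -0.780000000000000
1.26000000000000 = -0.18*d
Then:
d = -7.00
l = 0.50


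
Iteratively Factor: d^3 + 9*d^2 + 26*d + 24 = (d + 2)*(d^2 + 7*d + 12) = (d + 2)*(d + 3)*(d + 4)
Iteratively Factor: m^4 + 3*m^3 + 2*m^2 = (m)*(m^3 + 3*m^2 + 2*m) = m^2*(m^2 + 3*m + 2) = m^2*(m + 1)*(m + 2)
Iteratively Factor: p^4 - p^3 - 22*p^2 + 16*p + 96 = (p - 4)*(p^3 + 3*p^2 - 10*p - 24) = (p - 4)*(p + 4)*(p^2 - p - 6) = (p - 4)*(p + 2)*(p + 4)*(p - 3)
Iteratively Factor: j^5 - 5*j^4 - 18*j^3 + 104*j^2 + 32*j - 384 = (j + 4)*(j^4 - 9*j^3 + 18*j^2 + 32*j - 96) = (j - 3)*(j + 4)*(j^3 - 6*j^2 + 32) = (j - 4)*(j - 3)*(j + 4)*(j^2 - 2*j - 8) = (j - 4)^2*(j - 3)*(j + 4)*(j + 2)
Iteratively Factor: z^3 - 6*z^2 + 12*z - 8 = (z - 2)*(z^2 - 4*z + 4) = (z - 2)^2*(z - 2)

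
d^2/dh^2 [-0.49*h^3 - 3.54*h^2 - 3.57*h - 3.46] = -2.94*h - 7.08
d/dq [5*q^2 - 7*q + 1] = 10*q - 7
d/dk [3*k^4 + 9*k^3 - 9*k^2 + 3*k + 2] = 12*k^3 + 27*k^2 - 18*k + 3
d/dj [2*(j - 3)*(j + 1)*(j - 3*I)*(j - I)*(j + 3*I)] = 10*j^4 - 8*j^3*(2 + I) + 12*j^2*(3 + I) - 24*j*(3 + I) - 54 + 36*I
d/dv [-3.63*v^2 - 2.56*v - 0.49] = -7.26*v - 2.56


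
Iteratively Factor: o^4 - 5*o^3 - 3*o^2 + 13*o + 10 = (o + 1)*(o^3 - 6*o^2 + 3*o + 10) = (o - 5)*(o + 1)*(o^2 - o - 2) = (o - 5)*(o - 2)*(o + 1)*(o + 1)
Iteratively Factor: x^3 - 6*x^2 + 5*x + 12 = (x - 3)*(x^2 - 3*x - 4) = (x - 4)*(x - 3)*(x + 1)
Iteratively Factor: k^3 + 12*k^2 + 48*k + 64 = (k + 4)*(k^2 + 8*k + 16) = (k + 4)^2*(k + 4)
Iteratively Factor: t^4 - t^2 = (t + 1)*(t^3 - t^2) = t*(t + 1)*(t^2 - t) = t^2*(t + 1)*(t - 1)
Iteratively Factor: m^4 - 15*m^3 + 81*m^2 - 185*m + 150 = (m - 2)*(m^3 - 13*m^2 + 55*m - 75) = (m - 5)*(m - 2)*(m^2 - 8*m + 15) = (m - 5)^2*(m - 2)*(m - 3)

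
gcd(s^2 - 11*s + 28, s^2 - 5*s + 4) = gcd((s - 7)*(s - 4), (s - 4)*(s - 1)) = s - 4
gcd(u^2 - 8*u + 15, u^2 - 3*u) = u - 3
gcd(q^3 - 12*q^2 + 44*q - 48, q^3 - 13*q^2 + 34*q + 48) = q - 6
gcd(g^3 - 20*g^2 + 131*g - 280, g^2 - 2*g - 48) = g - 8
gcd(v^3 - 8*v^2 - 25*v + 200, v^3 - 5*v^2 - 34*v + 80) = v^2 - 3*v - 40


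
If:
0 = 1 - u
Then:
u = 1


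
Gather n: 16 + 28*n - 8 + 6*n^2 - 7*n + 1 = 6*n^2 + 21*n + 9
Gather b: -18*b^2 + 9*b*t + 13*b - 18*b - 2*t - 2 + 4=-18*b^2 + b*(9*t - 5) - 2*t + 2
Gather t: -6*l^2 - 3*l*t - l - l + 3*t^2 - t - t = -6*l^2 - 2*l + 3*t^2 + t*(-3*l - 2)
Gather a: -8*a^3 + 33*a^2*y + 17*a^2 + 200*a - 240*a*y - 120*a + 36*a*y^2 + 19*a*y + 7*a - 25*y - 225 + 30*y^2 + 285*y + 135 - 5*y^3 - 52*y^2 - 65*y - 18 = -8*a^3 + a^2*(33*y + 17) + a*(36*y^2 - 221*y + 87) - 5*y^3 - 22*y^2 + 195*y - 108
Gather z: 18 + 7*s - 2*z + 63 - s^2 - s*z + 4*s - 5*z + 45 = -s^2 + 11*s + z*(-s - 7) + 126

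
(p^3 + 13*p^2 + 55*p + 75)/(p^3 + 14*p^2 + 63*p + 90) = (p + 5)/(p + 6)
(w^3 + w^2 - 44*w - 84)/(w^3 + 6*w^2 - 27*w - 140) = (w^3 + w^2 - 44*w - 84)/(w^3 + 6*w^2 - 27*w - 140)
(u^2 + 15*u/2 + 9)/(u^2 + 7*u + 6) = (u + 3/2)/(u + 1)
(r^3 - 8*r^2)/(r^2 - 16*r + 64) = r^2/(r - 8)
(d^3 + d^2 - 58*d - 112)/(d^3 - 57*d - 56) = (d + 2)/(d + 1)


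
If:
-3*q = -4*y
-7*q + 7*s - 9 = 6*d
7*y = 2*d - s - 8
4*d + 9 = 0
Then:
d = -9/4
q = -332/175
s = -127/50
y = -249/175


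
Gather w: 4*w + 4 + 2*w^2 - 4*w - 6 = 2*w^2 - 2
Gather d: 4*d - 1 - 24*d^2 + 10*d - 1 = -24*d^2 + 14*d - 2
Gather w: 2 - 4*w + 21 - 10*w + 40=63 - 14*w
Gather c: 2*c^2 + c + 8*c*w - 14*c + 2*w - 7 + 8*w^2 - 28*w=2*c^2 + c*(8*w - 13) + 8*w^2 - 26*w - 7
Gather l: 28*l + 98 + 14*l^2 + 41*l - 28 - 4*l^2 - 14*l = 10*l^2 + 55*l + 70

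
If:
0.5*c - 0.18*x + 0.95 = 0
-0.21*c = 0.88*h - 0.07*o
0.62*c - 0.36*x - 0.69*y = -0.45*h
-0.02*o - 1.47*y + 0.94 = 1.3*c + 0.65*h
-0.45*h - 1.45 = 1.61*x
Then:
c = -2.57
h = 3.44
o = 35.56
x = -1.86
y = 0.91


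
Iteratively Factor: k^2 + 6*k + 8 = (k + 2)*(k + 4)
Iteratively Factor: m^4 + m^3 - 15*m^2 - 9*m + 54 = (m - 2)*(m^3 + 3*m^2 - 9*m - 27) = (m - 2)*(m + 3)*(m^2 - 9) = (m - 2)*(m + 3)^2*(m - 3)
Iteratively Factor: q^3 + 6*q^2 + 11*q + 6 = (q + 2)*(q^2 + 4*q + 3) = (q + 1)*(q + 2)*(q + 3)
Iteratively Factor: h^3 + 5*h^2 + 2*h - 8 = (h + 4)*(h^2 + h - 2) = (h - 1)*(h + 4)*(h + 2)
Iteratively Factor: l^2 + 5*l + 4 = (l + 4)*(l + 1)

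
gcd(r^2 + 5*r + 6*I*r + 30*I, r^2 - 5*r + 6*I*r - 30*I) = r + 6*I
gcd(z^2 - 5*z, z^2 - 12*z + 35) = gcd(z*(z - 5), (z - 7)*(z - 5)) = z - 5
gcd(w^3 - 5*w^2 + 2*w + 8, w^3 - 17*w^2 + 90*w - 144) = 1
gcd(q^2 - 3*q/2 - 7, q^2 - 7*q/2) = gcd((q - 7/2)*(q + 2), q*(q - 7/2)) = q - 7/2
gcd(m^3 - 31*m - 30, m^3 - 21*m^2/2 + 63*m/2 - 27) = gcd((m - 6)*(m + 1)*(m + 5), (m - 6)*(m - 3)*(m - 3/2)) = m - 6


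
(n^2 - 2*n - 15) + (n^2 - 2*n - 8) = 2*n^2 - 4*n - 23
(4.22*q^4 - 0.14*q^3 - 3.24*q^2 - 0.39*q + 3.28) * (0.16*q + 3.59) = 0.6752*q^5 + 15.1274*q^4 - 1.021*q^3 - 11.694*q^2 - 0.8753*q + 11.7752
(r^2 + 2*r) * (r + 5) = r^3 + 7*r^2 + 10*r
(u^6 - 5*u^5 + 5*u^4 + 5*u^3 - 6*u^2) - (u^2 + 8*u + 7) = u^6 - 5*u^5 + 5*u^4 + 5*u^3 - 7*u^2 - 8*u - 7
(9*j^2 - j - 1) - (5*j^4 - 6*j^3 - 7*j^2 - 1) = -5*j^4 + 6*j^3 + 16*j^2 - j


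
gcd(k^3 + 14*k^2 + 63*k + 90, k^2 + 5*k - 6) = k + 6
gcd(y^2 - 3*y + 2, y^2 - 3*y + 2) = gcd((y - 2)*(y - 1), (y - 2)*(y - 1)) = y^2 - 3*y + 2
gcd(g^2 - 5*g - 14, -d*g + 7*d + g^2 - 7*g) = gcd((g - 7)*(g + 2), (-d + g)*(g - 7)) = g - 7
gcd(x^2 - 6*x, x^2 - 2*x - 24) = x - 6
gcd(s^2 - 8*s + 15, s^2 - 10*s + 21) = s - 3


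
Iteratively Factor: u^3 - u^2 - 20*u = (u - 5)*(u^2 + 4*u) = u*(u - 5)*(u + 4)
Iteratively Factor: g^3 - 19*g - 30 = (g + 3)*(g^2 - 3*g - 10) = (g + 2)*(g + 3)*(g - 5)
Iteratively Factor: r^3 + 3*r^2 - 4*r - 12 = (r - 2)*(r^2 + 5*r + 6) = (r - 2)*(r + 2)*(r + 3)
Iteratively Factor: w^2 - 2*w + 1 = (w - 1)*(w - 1)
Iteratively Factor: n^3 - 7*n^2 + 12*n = (n)*(n^2 - 7*n + 12) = n*(n - 3)*(n - 4)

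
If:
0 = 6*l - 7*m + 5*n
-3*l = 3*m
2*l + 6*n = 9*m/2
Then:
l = 0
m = 0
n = 0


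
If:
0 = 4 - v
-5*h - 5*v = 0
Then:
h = -4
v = 4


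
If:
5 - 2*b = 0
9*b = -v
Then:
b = 5/2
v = -45/2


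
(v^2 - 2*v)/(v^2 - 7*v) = (v - 2)/(v - 7)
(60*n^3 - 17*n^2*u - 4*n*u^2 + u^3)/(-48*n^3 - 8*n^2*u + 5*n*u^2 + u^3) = (-5*n + u)/(4*n + u)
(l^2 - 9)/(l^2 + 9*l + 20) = (l^2 - 9)/(l^2 + 9*l + 20)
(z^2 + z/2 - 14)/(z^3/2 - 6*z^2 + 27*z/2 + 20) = (2*z^2 + z - 28)/(z^3 - 12*z^2 + 27*z + 40)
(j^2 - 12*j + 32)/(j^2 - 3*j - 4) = (j - 8)/(j + 1)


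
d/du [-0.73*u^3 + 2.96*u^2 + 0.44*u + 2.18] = -2.19*u^2 + 5.92*u + 0.44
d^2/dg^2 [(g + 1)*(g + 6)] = 2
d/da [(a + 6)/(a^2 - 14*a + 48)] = (a^2 - 14*a - 2*(a - 7)*(a + 6) + 48)/(a^2 - 14*a + 48)^2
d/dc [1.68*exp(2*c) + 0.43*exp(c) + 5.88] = (3.36*exp(c) + 0.43)*exp(c)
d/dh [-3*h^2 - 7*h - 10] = -6*h - 7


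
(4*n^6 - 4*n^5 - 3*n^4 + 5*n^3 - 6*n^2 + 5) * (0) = 0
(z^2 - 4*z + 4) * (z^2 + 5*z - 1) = z^4 + z^3 - 17*z^2 + 24*z - 4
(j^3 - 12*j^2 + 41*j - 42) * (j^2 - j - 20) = j^5 - 13*j^4 + 33*j^3 + 157*j^2 - 778*j + 840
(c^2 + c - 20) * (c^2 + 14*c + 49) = c^4 + 15*c^3 + 43*c^2 - 231*c - 980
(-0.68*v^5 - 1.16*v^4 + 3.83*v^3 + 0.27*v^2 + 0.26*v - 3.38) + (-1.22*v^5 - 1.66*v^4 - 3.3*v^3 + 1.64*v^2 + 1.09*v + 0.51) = -1.9*v^5 - 2.82*v^4 + 0.53*v^3 + 1.91*v^2 + 1.35*v - 2.87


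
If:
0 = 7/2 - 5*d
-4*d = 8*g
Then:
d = 7/10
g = -7/20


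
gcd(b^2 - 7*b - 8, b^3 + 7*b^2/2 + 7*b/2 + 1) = b + 1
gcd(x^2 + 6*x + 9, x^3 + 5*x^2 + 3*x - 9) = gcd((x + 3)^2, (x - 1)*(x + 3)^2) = x^2 + 6*x + 9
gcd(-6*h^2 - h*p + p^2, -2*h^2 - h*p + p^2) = 1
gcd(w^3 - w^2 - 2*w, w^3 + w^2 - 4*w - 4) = w^2 - w - 2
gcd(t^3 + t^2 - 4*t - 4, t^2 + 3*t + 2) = t^2 + 3*t + 2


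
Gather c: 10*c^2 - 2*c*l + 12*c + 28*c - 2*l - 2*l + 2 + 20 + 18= 10*c^2 + c*(40 - 2*l) - 4*l + 40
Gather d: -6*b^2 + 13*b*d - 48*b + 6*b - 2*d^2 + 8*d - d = -6*b^2 - 42*b - 2*d^2 + d*(13*b + 7)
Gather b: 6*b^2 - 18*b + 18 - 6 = 6*b^2 - 18*b + 12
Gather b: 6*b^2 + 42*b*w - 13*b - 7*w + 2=6*b^2 + b*(42*w - 13) - 7*w + 2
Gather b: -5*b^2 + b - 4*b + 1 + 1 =-5*b^2 - 3*b + 2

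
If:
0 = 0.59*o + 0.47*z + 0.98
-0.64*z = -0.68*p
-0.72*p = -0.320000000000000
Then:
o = -2.04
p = 0.44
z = 0.47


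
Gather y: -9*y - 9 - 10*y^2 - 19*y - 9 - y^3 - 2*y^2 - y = -y^3 - 12*y^2 - 29*y - 18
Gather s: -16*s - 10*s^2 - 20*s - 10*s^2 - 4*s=-20*s^2 - 40*s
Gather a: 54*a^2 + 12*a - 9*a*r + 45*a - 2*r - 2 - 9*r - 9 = 54*a^2 + a*(57 - 9*r) - 11*r - 11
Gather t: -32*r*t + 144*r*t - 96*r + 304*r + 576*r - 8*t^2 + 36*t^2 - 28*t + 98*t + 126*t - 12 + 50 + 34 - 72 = 784*r + 28*t^2 + t*(112*r + 196)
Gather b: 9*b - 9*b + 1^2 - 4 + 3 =0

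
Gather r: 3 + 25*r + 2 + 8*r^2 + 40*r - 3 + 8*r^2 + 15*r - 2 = 16*r^2 + 80*r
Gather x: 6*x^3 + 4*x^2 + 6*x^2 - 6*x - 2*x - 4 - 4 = 6*x^3 + 10*x^2 - 8*x - 8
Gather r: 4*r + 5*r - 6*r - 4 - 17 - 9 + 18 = 3*r - 12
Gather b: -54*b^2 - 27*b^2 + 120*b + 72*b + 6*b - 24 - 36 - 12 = -81*b^2 + 198*b - 72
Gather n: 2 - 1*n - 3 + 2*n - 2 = n - 3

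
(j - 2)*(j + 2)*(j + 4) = j^3 + 4*j^2 - 4*j - 16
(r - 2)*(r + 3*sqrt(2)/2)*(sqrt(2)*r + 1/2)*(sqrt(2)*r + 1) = 2*r^4 - 4*r^3 + 9*sqrt(2)*r^3/2 - 9*sqrt(2)*r^2 + 5*r^2 - 10*r + 3*sqrt(2)*r/4 - 3*sqrt(2)/2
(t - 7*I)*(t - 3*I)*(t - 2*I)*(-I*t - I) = -I*t^4 - 12*t^3 - I*t^3 - 12*t^2 + 41*I*t^2 + 42*t + 41*I*t + 42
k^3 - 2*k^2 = k^2*(k - 2)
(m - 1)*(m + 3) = m^2 + 2*m - 3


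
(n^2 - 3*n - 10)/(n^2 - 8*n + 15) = (n + 2)/(n - 3)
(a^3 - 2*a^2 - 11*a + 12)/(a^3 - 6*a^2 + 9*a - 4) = (a + 3)/(a - 1)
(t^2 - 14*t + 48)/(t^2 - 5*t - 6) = (t - 8)/(t + 1)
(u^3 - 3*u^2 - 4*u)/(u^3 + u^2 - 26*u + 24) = u*(u + 1)/(u^2 + 5*u - 6)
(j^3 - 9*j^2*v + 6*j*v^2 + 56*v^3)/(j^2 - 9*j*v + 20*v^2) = (-j^2 + 5*j*v + 14*v^2)/(-j + 5*v)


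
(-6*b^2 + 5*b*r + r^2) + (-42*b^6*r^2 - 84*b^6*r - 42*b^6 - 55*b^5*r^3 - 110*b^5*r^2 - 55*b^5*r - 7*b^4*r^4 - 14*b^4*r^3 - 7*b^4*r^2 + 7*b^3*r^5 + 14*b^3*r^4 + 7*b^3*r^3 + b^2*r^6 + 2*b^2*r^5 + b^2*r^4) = -42*b^6*r^2 - 84*b^6*r - 42*b^6 - 55*b^5*r^3 - 110*b^5*r^2 - 55*b^5*r - 7*b^4*r^4 - 14*b^4*r^3 - 7*b^4*r^2 + 7*b^3*r^5 + 14*b^3*r^4 + 7*b^3*r^3 + b^2*r^6 + 2*b^2*r^5 + b^2*r^4 - 6*b^2 + 5*b*r + r^2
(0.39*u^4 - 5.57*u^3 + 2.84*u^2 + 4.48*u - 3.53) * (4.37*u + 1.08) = 1.7043*u^5 - 23.9197*u^4 + 6.3952*u^3 + 22.6448*u^2 - 10.5877*u - 3.8124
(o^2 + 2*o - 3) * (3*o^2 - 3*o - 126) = 3*o^4 + 3*o^3 - 141*o^2 - 243*o + 378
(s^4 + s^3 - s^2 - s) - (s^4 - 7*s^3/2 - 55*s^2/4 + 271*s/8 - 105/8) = 9*s^3/2 + 51*s^2/4 - 279*s/8 + 105/8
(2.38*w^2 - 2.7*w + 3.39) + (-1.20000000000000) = 2.38*w^2 - 2.7*w + 2.19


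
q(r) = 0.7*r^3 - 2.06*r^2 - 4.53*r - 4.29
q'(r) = 2.1*r^2 - 4.12*r - 4.53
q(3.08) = -17.33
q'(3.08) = 2.70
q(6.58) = 76.14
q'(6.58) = 59.28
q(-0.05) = -4.07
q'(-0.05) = -4.32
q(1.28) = -12.00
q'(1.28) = -6.36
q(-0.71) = -2.36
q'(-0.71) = -0.55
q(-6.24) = -226.31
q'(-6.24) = 102.95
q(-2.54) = -17.55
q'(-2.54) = 19.48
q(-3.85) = -57.33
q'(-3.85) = 42.46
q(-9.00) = -640.68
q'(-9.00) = 202.65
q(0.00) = -4.29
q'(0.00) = -4.53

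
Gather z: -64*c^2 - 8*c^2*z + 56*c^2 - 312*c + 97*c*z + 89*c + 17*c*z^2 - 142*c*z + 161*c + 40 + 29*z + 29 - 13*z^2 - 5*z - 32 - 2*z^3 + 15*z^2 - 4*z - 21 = -8*c^2 - 62*c - 2*z^3 + z^2*(17*c + 2) + z*(-8*c^2 - 45*c + 20) + 16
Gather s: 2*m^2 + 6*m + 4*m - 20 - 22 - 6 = 2*m^2 + 10*m - 48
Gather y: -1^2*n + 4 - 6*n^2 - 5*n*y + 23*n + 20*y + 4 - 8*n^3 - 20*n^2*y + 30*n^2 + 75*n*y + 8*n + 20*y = -8*n^3 + 24*n^2 + 30*n + y*(-20*n^2 + 70*n + 40) + 8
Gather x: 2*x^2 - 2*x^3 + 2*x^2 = -2*x^3 + 4*x^2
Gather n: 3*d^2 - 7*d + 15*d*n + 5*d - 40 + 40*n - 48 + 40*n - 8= 3*d^2 - 2*d + n*(15*d + 80) - 96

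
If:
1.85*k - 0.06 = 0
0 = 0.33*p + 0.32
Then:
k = 0.03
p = -0.97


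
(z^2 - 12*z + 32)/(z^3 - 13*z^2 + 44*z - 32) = 1/(z - 1)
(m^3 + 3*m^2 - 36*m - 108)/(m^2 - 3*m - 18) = m + 6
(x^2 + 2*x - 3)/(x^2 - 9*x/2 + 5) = 2*(x^2 + 2*x - 3)/(2*x^2 - 9*x + 10)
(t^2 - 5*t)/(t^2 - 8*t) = (t - 5)/(t - 8)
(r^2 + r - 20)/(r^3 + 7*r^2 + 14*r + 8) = (r^2 + r - 20)/(r^3 + 7*r^2 + 14*r + 8)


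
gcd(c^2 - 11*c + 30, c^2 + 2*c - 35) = c - 5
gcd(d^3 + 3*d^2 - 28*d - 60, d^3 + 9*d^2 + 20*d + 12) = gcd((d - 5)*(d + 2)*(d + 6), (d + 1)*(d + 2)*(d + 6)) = d^2 + 8*d + 12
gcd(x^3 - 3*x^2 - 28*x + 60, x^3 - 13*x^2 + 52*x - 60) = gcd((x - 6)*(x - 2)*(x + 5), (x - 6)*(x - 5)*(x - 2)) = x^2 - 8*x + 12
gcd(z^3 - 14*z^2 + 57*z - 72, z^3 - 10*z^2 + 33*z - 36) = z^2 - 6*z + 9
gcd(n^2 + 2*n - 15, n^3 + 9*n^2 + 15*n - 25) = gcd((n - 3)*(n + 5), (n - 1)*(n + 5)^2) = n + 5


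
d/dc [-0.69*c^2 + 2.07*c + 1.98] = 2.07 - 1.38*c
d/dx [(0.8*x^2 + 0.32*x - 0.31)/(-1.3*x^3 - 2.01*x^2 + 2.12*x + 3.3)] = (1.04*x^4 + 0.832000000000001*x^3 + 1.1302*x^2 + 4.0338*x + 1.7132)/(1.69*x^6 + 5.226*x^5 - 1.4719*x^4 - 17.1024*x^3 - 8.7716*x^2 + 13.992*x + 10.89)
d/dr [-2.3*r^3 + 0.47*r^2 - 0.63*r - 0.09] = -6.9*r^2 + 0.94*r - 0.63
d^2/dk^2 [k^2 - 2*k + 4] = 2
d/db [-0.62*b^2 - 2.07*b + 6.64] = -1.24*b - 2.07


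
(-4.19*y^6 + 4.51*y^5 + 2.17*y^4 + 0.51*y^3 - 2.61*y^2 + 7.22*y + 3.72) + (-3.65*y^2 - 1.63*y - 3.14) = -4.19*y^6 + 4.51*y^5 + 2.17*y^4 + 0.51*y^3 - 6.26*y^2 + 5.59*y + 0.58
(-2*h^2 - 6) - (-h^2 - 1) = -h^2 - 5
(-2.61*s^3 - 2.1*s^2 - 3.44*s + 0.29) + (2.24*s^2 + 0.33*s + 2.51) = -2.61*s^3 + 0.14*s^2 - 3.11*s + 2.8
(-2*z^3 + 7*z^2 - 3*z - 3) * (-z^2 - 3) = 2*z^5 - 7*z^4 + 9*z^3 - 18*z^2 + 9*z + 9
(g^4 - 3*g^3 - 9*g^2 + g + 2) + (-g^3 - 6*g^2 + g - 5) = g^4 - 4*g^3 - 15*g^2 + 2*g - 3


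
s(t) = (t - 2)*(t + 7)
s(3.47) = 15.39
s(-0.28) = -15.32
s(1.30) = -5.81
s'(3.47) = 11.94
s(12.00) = 190.00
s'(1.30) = 7.60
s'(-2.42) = 0.16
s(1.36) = -5.35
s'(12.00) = 29.00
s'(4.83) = 14.66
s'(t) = 2*t + 5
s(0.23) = -12.80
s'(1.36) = 7.72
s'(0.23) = 5.46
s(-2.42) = -20.24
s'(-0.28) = 4.44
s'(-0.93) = 3.14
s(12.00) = 190.00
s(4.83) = 33.48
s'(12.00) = 29.00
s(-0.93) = -17.79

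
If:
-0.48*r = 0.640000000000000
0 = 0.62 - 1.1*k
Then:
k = 0.56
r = -1.33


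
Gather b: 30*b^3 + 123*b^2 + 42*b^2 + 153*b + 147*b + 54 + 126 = 30*b^3 + 165*b^2 + 300*b + 180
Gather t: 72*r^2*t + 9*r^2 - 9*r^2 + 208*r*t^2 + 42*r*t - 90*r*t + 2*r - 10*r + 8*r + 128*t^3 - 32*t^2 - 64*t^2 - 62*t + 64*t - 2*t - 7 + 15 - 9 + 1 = 128*t^3 + t^2*(208*r - 96) + t*(72*r^2 - 48*r)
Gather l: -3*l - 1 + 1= -3*l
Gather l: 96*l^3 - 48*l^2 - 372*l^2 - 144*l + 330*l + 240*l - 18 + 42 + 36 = 96*l^3 - 420*l^2 + 426*l + 60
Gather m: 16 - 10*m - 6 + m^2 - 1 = m^2 - 10*m + 9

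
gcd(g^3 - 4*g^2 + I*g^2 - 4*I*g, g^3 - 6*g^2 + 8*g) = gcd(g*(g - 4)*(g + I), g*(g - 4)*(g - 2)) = g^2 - 4*g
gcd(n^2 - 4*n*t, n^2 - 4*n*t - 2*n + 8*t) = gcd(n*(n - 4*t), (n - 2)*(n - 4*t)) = -n + 4*t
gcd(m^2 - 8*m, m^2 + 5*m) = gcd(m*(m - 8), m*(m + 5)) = m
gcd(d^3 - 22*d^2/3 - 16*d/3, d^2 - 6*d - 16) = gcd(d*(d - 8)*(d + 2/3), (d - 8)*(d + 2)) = d - 8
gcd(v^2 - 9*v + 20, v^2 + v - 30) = v - 5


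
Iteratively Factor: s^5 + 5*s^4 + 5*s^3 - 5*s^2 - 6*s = (s - 1)*(s^4 + 6*s^3 + 11*s^2 + 6*s) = (s - 1)*(s + 2)*(s^3 + 4*s^2 + 3*s) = (s - 1)*(s + 2)*(s + 3)*(s^2 + s) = s*(s - 1)*(s + 2)*(s + 3)*(s + 1)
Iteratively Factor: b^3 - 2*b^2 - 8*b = (b)*(b^2 - 2*b - 8) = b*(b + 2)*(b - 4)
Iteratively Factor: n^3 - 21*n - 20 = (n + 4)*(n^2 - 4*n - 5) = (n - 5)*(n + 4)*(n + 1)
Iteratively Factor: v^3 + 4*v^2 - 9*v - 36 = (v - 3)*(v^2 + 7*v + 12) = (v - 3)*(v + 4)*(v + 3)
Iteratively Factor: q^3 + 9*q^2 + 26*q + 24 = (q + 4)*(q^2 + 5*q + 6) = (q + 3)*(q + 4)*(q + 2)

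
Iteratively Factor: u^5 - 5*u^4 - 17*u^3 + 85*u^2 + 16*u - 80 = (u - 4)*(u^4 - u^3 - 21*u^2 + u + 20) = (u - 4)*(u - 1)*(u^3 - 21*u - 20) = (u - 5)*(u - 4)*(u - 1)*(u^2 + 5*u + 4) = (u - 5)*(u - 4)*(u - 1)*(u + 4)*(u + 1)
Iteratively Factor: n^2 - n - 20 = (n + 4)*(n - 5)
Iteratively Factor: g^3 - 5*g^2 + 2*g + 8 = (g + 1)*(g^2 - 6*g + 8) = (g - 4)*(g + 1)*(g - 2)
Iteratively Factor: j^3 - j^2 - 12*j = (j - 4)*(j^2 + 3*j) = (j - 4)*(j + 3)*(j)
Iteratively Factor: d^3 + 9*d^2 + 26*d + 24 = (d + 2)*(d^2 + 7*d + 12) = (d + 2)*(d + 4)*(d + 3)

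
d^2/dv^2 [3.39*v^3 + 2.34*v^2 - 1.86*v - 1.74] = 20.34*v + 4.68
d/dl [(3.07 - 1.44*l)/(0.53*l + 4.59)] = (-4.365451*l - 37.806453)/(0.53*l + 4.59)^3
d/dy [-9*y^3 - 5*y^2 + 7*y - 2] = -27*y^2 - 10*y + 7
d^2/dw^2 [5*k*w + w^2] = 2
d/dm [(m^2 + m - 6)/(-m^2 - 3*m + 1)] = (-2*m^2 - 10*m - 17)/(m^4 + 6*m^3 + 7*m^2 - 6*m + 1)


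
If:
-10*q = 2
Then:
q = -1/5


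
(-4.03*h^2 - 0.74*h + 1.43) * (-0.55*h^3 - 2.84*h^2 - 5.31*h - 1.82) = 2.2165*h^5 + 11.8522*h^4 + 22.7144*h^3 + 7.2028*h^2 - 6.2465*h - 2.6026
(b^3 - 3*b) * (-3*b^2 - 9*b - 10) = -3*b^5 - 9*b^4 - b^3 + 27*b^2 + 30*b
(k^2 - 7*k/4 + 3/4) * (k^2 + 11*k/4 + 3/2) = k^4 + k^3 - 41*k^2/16 - 9*k/16 + 9/8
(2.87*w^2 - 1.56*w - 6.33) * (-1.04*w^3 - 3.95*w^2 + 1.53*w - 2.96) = -2.9848*w^5 - 9.7141*w^4 + 17.1363*w^3 + 14.1215*w^2 - 5.0673*w + 18.7368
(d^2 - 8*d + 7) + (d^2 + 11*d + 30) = 2*d^2 + 3*d + 37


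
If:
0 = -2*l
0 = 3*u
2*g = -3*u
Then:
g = 0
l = 0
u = 0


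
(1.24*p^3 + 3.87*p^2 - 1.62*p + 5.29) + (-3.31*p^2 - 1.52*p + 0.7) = 1.24*p^3 + 0.56*p^2 - 3.14*p + 5.99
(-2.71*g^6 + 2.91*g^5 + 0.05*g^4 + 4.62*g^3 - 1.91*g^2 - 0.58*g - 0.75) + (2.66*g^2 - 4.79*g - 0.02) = -2.71*g^6 + 2.91*g^5 + 0.05*g^4 + 4.62*g^3 + 0.75*g^2 - 5.37*g - 0.77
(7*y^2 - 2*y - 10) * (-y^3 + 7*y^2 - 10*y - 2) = -7*y^5 + 51*y^4 - 74*y^3 - 64*y^2 + 104*y + 20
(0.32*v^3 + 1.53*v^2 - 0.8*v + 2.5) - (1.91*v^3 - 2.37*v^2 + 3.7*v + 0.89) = -1.59*v^3 + 3.9*v^2 - 4.5*v + 1.61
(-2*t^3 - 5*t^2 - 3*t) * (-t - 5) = 2*t^4 + 15*t^3 + 28*t^2 + 15*t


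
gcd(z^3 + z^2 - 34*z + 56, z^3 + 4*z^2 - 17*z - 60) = z - 4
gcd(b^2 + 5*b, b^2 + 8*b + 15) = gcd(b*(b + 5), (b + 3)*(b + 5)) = b + 5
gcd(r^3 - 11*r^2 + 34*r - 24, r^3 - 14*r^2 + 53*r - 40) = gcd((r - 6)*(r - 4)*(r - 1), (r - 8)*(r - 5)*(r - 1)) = r - 1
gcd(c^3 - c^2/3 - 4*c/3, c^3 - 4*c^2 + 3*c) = c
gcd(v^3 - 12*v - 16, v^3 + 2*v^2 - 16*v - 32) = v^2 - 2*v - 8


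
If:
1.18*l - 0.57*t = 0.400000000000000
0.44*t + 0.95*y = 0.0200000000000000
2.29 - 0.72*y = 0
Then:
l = -2.96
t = -6.82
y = 3.18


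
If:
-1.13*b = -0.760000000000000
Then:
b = 0.67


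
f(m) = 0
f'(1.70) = 0.00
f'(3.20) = 0.00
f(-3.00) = 0.00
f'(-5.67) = 0.00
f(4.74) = 0.00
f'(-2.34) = 0.00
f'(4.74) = 0.00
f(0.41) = 0.00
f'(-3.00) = 0.00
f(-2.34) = 0.00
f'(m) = 0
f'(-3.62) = 0.00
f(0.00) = 0.00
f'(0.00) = 0.00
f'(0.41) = 0.00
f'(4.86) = 0.00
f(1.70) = 0.00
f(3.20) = 0.00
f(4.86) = 0.00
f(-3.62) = 0.00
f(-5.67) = 0.00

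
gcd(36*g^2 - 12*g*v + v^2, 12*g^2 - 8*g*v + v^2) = -6*g + v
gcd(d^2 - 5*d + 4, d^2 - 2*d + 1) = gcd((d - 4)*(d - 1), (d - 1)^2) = d - 1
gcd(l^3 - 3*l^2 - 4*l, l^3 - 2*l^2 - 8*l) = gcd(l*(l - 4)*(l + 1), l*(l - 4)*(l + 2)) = l^2 - 4*l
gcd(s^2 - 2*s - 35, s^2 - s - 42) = s - 7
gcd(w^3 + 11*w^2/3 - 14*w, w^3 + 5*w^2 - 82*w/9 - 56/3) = w^2 + 11*w/3 - 14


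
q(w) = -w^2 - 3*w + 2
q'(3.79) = -10.58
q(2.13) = -8.93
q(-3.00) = 2.00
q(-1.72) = 4.20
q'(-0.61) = -1.78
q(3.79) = -23.73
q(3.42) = -19.96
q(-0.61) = 3.46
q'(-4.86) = 6.72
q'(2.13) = -7.26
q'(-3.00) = 3.00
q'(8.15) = -19.30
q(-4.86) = -7.04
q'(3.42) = -9.84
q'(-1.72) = 0.44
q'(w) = -2*w - 3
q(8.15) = -88.87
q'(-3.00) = 3.00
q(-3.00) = 2.00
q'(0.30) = -3.60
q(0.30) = 1.01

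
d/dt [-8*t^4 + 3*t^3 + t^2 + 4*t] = -32*t^3 + 9*t^2 + 2*t + 4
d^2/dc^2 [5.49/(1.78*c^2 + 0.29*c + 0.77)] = (-34.789032*c^2 - 5.667876*c + 5.49*(3.56*c + 0.29)*(7.12*c + 0.58) - 15.049188)/(1.78*c^2 + 0.29*c + 0.77)^3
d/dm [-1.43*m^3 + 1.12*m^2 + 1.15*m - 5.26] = -4.29*m^2 + 2.24*m + 1.15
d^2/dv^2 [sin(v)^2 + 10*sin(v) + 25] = -10*sin(v) + 2*cos(2*v)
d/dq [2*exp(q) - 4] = 2*exp(q)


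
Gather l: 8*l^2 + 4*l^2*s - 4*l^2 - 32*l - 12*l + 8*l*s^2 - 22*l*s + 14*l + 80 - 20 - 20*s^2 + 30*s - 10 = l^2*(4*s + 4) + l*(8*s^2 - 22*s - 30) - 20*s^2 + 30*s + 50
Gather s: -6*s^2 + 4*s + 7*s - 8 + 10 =-6*s^2 + 11*s + 2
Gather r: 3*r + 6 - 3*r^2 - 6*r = -3*r^2 - 3*r + 6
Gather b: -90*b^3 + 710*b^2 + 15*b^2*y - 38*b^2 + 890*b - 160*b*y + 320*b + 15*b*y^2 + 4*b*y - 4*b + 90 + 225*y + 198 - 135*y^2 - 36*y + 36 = -90*b^3 + b^2*(15*y + 672) + b*(15*y^2 - 156*y + 1206) - 135*y^2 + 189*y + 324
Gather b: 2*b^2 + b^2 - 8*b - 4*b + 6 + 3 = 3*b^2 - 12*b + 9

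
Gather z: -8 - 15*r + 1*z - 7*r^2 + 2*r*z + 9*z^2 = -7*r^2 - 15*r + 9*z^2 + z*(2*r + 1) - 8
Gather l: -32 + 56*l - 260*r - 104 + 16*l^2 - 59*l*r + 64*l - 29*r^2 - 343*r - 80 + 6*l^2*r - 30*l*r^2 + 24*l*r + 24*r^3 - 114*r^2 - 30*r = l^2*(6*r + 16) + l*(-30*r^2 - 35*r + 120) + 24*r^3 - 143*r^2 - 633*r - 216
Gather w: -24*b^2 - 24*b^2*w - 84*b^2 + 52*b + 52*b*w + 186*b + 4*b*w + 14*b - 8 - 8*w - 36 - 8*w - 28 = -108*b^2 + 252*b + w*(-24*b^2 + 56*b - 16) - 72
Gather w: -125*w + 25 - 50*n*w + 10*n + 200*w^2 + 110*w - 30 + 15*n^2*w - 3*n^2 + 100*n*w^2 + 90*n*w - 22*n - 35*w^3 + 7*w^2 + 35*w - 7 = -3*n^2 - 12*n - 35*w^3 + w^2*(100*n + 207) + w*(15*n^2 + 40*n + 20) - 12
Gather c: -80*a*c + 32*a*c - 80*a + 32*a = -48*a*c - 48*a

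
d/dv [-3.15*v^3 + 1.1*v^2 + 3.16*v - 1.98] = -9.45*v^2 + 2.2*v + 3.16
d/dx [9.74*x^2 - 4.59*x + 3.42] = 19.48*x - 4.59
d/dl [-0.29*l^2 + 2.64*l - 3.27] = 2.64 - 0.58*l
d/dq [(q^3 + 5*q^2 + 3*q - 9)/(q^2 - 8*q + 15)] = (q^4 - 16*q^3 + 2*q^2 + 168*q - 27)/(q^4 - 16*q^3 + 94*q^2 - 240*q + 225)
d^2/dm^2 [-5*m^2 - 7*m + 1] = -10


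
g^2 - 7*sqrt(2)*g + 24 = (g - 4*sqrt(2))*(g - 3*sqrt(2))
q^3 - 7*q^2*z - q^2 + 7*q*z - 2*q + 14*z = (q - 2)*(q + 1)*(q - 7*z)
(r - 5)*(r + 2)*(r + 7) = r^3 + 4*r^2 - 31*r - 70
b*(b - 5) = b^2 - 5*b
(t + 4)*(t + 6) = t^2 + 10*t + 24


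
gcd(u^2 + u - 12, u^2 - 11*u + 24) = u - 3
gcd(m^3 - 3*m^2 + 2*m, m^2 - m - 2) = m - 2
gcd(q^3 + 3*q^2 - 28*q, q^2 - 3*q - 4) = q - 4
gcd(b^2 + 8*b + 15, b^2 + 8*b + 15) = b^2 + 8*b + 15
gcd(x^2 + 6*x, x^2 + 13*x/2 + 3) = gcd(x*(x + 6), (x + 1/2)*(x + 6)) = x + 6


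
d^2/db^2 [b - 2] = 0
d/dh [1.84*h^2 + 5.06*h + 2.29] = 3.68*h + 5.06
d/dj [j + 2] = 1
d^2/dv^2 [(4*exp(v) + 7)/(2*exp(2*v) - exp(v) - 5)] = (16*exp(4*v) + 120*exp(3*v) + 198*exp(2*v) + 267*exp(v) + 65)*exp(v)/(8*exp(6*v) - 12*exp(5*v) - 54*exp(4*v) + 59*exp(3*v) + 135*exp(2*v) - 75*exp(v) - 125)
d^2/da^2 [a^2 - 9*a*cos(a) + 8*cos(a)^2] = 9*a*cos(a) + 32*sin(a)^2 + 18*sin(a) - 14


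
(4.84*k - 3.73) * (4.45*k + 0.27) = 21.538*k^2 - 15.2917*k - 1.0071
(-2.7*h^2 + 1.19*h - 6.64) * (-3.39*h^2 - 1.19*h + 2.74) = 9.153*h^4 - 0.821099999999999*h^3 + 13.6955*h^2 + 11.1622*h - 18.1936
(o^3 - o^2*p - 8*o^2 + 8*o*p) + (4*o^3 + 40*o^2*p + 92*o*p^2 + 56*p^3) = 5*o^3 + 39*o^2*p - 8*o^2 + 92*o*p^2 + 8*o*p + 56*p^3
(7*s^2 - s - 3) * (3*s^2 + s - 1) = 21*s^4 + 4*s^3 - 17*s^2 - 2*s + 3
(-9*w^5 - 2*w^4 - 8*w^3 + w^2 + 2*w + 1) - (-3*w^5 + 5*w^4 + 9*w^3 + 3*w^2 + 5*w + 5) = -6*w^5 - 7*w^4 - 17*w^3 - 2*w^2 - 3*w - 4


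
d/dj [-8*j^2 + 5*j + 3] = 5 - 16*j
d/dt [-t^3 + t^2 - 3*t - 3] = -3*t^2 + 2*t - 3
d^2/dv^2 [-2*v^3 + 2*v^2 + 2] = 4 - 12*v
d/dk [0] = 0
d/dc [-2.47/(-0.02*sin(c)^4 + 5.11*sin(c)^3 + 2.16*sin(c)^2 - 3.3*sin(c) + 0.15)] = (-0.1976*sin(c)^3 + 37.8651*sin(c)^2 + 10.6704*sin(c) - 8.151)*cos(c)/(-0.02*sin(c)^4 + 5.11*sin(c)^3 + 2.16*sin(c)^2 - 3.3*sin(c) + 0.15)^2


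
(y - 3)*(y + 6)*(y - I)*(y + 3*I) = y^4 + 3*y^3 + 2*I*y^3 - 15*y^2 + 6*I*y^2 + 9*y - 36*I*y - 54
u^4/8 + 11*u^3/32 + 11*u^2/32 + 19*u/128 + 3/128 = (u/4 + 1/4)*(u/2 + 1/4)*(u + 1/2)*(u + 3/4)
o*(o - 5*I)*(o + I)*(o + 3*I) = o^4 - I*o^3 + 17*o^2 + 15*I*o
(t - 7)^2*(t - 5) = t^3 - 19*t^2 + 119*t - 245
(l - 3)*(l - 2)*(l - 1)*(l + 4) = l^4 - 2*l^3 - 13*l^2 + 38*l - 24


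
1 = 1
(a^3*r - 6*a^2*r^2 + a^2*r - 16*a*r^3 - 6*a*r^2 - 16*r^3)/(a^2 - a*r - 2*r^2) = r*(-a^3 + 6*a^2*r - a^2 + 16*a*r^2 + 6*a*r + 16*r^2)/(-a^2 + a*r + 2*r^2)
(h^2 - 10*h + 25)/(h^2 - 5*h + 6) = (h^2 - 10*h + 25)/(h^2 - 5*h + 6)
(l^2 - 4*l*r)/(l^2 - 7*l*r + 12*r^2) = l/(l - 3*r)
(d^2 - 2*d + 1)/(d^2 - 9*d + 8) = (d - 1)/(d - 8)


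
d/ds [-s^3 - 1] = -3*s^2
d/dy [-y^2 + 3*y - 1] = 3 - 2*y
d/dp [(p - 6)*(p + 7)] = 2*p + 1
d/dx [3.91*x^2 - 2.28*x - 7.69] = 7.82*x - 2.28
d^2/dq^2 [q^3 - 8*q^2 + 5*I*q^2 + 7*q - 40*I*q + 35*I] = 6*q - 16 + 10*I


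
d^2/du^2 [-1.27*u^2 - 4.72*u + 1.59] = -2.54000000000000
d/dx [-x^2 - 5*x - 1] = -2*x - 5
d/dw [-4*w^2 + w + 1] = 1 - 8*w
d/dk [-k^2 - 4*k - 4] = -2*k - 4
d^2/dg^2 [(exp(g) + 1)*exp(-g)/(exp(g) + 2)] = (exp(3*g) + 2*exp(2*g) + 6*exp(g) + 4)*exp(-g)/(exp(3*g) + 6*exp(2*g) + 12*exp(g) + 8)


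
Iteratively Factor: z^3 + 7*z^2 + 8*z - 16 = (z + 4)*(z^2 + 3*z - 4) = (z - 1)*(z + 4)*(z + 4)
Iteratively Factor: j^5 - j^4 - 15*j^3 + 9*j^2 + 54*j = (j + 3)*(j^4 - 4*j^3 - 3*j^2 + 18*j) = (j - 3)*(j + 3)*(j^3 - j^2 - 6*j) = j*(j - 3)*(j + 3)*(j^2 - j - 6) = j*(j - 3)^2*(j + 3)*(j + 2)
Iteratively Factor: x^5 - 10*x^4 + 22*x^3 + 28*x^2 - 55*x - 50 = (x - 5)*(x^4 - 5*x^3 - 3*x^2 + 13*x + 10) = (x - 5)*(x + 1)*(x^3 - 6*x^2 + 3*x + 10) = (x - 5)^2*(x + 1)*(x^2 - x - 2) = (x - 5)^2*(x + 1)^2*(x - 2)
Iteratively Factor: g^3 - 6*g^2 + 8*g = (g - 4)*(g^2 - 2*g) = (g - 4)*(g - 2)*(g)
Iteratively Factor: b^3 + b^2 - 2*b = (b)*(b^2 + b - 2) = b*(b + 2)*(b - 1)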